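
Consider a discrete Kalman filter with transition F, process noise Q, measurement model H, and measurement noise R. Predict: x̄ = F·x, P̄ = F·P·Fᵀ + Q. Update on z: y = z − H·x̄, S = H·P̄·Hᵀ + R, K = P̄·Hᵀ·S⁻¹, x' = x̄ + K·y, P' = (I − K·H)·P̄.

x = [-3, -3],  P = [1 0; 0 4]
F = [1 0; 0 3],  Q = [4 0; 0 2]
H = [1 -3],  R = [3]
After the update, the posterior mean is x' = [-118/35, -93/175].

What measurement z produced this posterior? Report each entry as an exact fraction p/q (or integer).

z = [-2]

x̄ = F·x = [-3, -9]
P̄ = F·P·Fᵀ + Q = [5 0; 0 38]
S = H·P̄·Hᵀ + R = [350]
K = P̄·Hᵀ·S⁻¹ = [1/70; -57/175]
x' − x̄ = [-13/35, 1482/175] = K·y
y = (KᵀK)⁻¹·Kᵀ·(x' − x̄) = [-26]
z = y + H·x̄ = [-26] + [24] = [-2]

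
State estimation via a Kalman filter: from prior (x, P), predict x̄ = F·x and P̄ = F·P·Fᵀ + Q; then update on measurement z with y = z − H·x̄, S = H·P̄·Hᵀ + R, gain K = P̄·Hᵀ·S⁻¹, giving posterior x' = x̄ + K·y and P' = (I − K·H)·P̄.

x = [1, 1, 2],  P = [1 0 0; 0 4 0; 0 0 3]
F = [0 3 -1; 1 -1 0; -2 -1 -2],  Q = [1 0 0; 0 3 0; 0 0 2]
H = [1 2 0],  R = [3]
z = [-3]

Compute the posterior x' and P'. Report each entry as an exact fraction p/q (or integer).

x' = [-37/27, -16/27, -181/27]
P' = [824/27 -388/27 -130/27; -388/27 200/27 62/27; -130/27 62/27 590/27]

x̄ = F·x = [1, 0, -7]
P̄ = F·P·Fᵀ + Q = [40 -12 -6; -12 8 2; -6 2 22]
y = z − H·x̄ = [-4]
S = H·P̄·Hᵀ + R = [27]
K = P̄·Hᵀ·S⁻¹ = [16/27; 4/27; -2/27]
x' = x̄ + K·y = [-37/27, -16/27, -181/27]
P' = (I − K·H)·P̄ = [824/27 -388/27 -130/27; -388/27 200/27 62/27; -130/27 62/27 590/27]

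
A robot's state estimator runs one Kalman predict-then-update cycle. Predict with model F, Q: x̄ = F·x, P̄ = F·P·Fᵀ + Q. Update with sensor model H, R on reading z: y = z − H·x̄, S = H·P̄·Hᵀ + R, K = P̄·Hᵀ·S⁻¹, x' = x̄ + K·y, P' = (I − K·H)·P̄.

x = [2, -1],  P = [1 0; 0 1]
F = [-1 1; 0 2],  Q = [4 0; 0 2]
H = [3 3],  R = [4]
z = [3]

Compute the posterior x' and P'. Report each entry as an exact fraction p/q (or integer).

x' = [-3/37, 34/37]
P' = [78/37 -70/37; -70/37 78/37]

x̄ = F·x = [-3, -2]
P̄ = F·P·Fᵀ + Q = [6 2; 2 6]
y = z − H·x̄ = [18]
S = H·P̄·Hᵀ + R = [148]
K = P̄·Hᵀ·S⁻¹ = [6/37; 6/37]
x' = x̄ + K·y = [-3/37, 34/37]
P' = (I − K·H)·P̄ = [78/37 -70/37; -70/37 78/37]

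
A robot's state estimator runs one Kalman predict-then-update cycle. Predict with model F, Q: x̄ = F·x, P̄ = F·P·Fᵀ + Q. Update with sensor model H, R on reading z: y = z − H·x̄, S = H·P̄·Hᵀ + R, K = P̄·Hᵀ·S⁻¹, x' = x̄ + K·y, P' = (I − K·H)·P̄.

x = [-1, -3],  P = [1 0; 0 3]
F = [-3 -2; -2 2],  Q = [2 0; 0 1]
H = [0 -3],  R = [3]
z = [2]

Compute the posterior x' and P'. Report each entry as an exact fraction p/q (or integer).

x̄ = F·x = [9, -4]
P̄ = F·P·Fᵀ + Q = [23 -6; -6 17]
y = z − H·x̄ = [-10]
S = H·P̄·Hᵀ + R = [156]
K = P̄·Hᵀ·S⁻¹ = [3/26; -17/52]
x' = x̄ + K·y = [102/13, -19/26]
P' = (I − K·H)·P̄ = [272/13 -3/26; -3/26 17/52]

x' = [102/13, -19/26]
P' = [272/13 -3/26; -3/26 17/52]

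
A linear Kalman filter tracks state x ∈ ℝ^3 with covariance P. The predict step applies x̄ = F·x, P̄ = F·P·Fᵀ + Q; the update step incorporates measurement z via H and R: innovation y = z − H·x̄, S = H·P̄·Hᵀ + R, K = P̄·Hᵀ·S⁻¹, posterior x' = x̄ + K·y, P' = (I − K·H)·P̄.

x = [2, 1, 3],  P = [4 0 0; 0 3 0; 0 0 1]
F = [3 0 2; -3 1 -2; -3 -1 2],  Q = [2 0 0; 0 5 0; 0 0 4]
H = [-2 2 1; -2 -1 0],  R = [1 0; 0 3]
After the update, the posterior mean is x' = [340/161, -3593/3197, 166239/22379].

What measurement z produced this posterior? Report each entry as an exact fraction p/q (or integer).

z = [1, -3]

x̄ = F·x = [12, -11, -1]
P̄ = F·P·Fᵀ + Q = [42 -40 -32; -40 48 29; -32 29 47]
S = H·P̄·Hᵀ + R = [972 187; 187 59]
K = P̄·Hᵀ·S⁻¹ = [-24/161 -44/161; 873/3197 -1033/3197; 3426/22379 2417/22379]
x' − x̄ = [-1592/161, 31574/3197, 188618/22379] = K·y
y = (KᵀK)⁻¹·Kᵀ·(x' − x̄) = [48, 10]
z = y + H·x̄ = [48, 10] + [-47, -13] = [1, -3]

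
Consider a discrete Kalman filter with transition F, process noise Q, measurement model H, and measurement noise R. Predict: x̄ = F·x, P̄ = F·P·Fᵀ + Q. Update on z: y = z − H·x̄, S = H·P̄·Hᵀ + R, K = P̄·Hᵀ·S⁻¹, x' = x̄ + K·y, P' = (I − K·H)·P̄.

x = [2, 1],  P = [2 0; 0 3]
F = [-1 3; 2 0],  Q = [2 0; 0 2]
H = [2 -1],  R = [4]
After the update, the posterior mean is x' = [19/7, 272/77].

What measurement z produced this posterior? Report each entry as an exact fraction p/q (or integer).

x̄ = F·x = [1, 4]
P̄ = F·P·Fᵀ + Q = [31 -4; -4 10]
S = H·P̄·Hᵀ + R = [154]
K = P̄·Hᵀ·S⁻¹ = [3/7; -9/77]
x' − x̄ = [12/7, -36/77] = K·y
y = (KᵀK)⁻¹·Kᵀ·(x' − x̄) = [4]
z = y + H·x̄ = [4] + [-2] = [2]

z = [2]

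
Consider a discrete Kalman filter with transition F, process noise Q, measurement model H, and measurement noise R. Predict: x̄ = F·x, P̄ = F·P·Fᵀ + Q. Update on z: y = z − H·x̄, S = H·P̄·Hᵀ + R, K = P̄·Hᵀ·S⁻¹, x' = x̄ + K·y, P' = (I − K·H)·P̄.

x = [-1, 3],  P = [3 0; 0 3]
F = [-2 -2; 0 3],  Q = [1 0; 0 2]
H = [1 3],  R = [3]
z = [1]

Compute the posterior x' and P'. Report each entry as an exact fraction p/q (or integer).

x̄ = F·x = [-4, 9]
P̄ = F·P·Fᵀ + Q = [25 -18; -18 29]
y = z − H·x̄ = [-22]
S = H·P̄·Hᵀ + R = [181]
K = P̄·Hᵀ·S⁻¹ = [-29/181; 69/181]
x' = x̄ + K·y = [-86/181, 111/181]
P' = (I − K·H)·P̄ = [3684/181 -1257/181; -1257/181 488/181]

x' = [-86/181, 111/181]
P' = [3684/181 -1257/181; -1257/181 488/181]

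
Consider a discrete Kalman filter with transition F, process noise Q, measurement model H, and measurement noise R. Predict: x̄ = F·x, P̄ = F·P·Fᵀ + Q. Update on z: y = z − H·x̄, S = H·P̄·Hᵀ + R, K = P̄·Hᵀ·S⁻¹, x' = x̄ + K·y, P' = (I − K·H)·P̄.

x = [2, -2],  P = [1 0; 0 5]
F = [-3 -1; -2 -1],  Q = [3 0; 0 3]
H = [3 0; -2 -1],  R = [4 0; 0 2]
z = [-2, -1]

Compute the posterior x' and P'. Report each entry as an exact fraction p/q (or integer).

x̄ = F·x = [-4, -2]
P̄ = F·P·Fᵀ + Q = [17 11; 11 12]
y = z − H·x̄ = [10, -11]
S = H·P̄·Hᵀ + R = [157 -135; -135 126]
K = P̄·Hᵀ·S⁻¹ = [39/173 -20/173; -48/173 -883/1557]
x' = x̄ + K·y = [-82/173, 2279/1557]
P' = (I − K·H)·P̄ = [52/173 -64/173; -64/173 2918/1557]

x' = [-82/173, 2279/1557]
P' = [52/173 -64/173; -64/173 2918/1557]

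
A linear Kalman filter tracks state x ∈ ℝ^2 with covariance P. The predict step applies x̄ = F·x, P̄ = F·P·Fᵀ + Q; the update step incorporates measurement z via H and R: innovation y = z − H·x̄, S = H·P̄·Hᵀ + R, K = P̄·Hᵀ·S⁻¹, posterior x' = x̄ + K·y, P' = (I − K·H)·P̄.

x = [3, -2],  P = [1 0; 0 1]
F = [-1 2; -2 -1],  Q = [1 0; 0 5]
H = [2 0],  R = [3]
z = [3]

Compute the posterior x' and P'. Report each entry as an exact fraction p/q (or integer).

x̄ = F·x = [-7, -4]
P̄ = F·P·Fᵀ + Q = [6 0; 0 10]
y = z − H·x̄ = [17]
S = H·P̄·Hᵀ + R = [27]
K = P̄·Hᵀ·S⁻¹ = [4/9; 0]
x' = x̄ + K·y = [5/9, -4]
P' = (I − K·H)·P̄ = [2/3 0; 0 10]

x' = [5/9, -4]
P' = [2/3 0; 0 10]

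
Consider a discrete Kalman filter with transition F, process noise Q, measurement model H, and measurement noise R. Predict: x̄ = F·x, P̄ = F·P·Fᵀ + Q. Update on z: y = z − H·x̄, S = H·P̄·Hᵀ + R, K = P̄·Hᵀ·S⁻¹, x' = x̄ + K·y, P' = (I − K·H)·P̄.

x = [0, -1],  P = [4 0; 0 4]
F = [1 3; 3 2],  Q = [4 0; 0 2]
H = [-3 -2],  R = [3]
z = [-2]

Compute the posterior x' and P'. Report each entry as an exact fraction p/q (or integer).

x̄ = F·x = [-3, -2]
P̄ = F·P·Fᵀ + Q = [44 36; 36 54]
y = z − H·x̄ = [-15]
S = H·P̄·Hᵀ + R = [1047]
K = P̄·Hᵀ·S⁻¹ = [-68/349; -72/349]
x' = x̄ + K·y = [-27/349, 382/349]
P' = (I − K·H)·P̄ = [1484/349 -2124/349; -2124/349 3294/349]

x' = [-27/349, 382/349]
P' = [1484/349 -2124/349; -2124/349 3294/349]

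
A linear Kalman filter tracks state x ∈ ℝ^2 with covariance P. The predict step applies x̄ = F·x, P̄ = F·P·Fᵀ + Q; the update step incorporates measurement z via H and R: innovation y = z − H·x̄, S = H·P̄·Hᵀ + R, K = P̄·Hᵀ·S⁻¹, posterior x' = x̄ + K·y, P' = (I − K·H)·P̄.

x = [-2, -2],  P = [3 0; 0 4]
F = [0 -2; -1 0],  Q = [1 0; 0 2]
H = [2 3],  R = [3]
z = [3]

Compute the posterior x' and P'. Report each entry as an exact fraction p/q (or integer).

x' = [45/58, 67/116]
P' = [204/29 -255/58; -255/58 355/116]

x̄ = F·x = [4, 2]
P̄ = F·P·Fᵀ + Q = [17 0; 0 5]
y = z − H·x̄ = [-11]
S = H·P̄·Hᵀ + R = [116]
K = P̄·Hᵀ·S⁻¹ = [17/58; 15/116]
x' = x̄ + K·y = [45/58, 67/116]
P' = (I − K·H)·P̄ = [204/29 -255/58; -255/58 355/116]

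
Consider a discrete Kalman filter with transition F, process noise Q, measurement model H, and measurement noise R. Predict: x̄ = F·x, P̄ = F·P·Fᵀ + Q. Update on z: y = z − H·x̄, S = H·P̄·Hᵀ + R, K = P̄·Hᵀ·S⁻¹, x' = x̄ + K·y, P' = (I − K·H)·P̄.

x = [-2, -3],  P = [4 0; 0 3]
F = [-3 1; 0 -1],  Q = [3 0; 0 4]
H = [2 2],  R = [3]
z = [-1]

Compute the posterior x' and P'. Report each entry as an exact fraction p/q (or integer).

x' = [-489/175, 421/175]
P' = [1266/175 -1149/175; -1149/175 1161/175]

x̄ = F·x = [3, 3]
P̄ = F·P·Fᵀ + Q = [42 -3; -3 7]
y = z − H·x̄ = [-13]
S = H·P̄·Hᵀ + R = [175]
K = P̄·Hᵀ·S⁻¹ = [78/175; 8/175]
x' = x̄ + K·y = [-489/175, 421/175]
P' = (I − K·H)·P̄ = [1266/175 -1149/175; -1149/175 1161/175]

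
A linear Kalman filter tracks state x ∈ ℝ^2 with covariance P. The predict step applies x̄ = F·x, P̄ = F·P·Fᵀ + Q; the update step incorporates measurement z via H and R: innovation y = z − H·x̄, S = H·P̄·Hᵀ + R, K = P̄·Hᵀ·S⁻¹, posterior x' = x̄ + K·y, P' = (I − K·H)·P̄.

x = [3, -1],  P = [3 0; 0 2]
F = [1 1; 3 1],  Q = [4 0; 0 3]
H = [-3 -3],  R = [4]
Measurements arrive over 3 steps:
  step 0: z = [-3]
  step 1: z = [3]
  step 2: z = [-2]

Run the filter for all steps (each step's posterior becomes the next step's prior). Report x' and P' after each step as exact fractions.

step 0: x' = [-478/571, 1085/571], P' = [1539/571 -1459/571; -1459/571 1631/571]
step 1: x' = [6983/9863, -181990/108493], P' = [31352/9863 -30280/9863; -30280/9863 368492/108493]
step 2: x' = [-15644019/22232791, 29949653/22232791], P' = [73331064/22232791 -71123208/22232791; -71123208/22232791 78603716/22232791]

step 0: x̄ = F·x = [2, 8]
step 0: P̄ = F·P·Fᵀ + Q = [9 11; 11 32]
step 0: y = z − H·x̄ = [27]
step 0: S = H·P̄·Hᵀ + R = [571]
step 0: K = P̄·Hᵀ·S⁻¹ = [-60/571; -129/571]
step 0: x' = x̄ + K·y = [-478/571, 1085/571]
step 0: P' = (I − K·H)·P̄ = [1539/571 -1459/571; -1459/571 1631/571]
step 1: x̄ = F·x = [607/571, -349/571]
step 1: P̄ = F·P·Fᵀ + Q = [2536/571 412/571; 412/571 8441/571]
step 1: y = z − H·x̄ = [2487/571]
step 1: S = H·P̄·Hᵀ + R = [108493/571]
step 1: K = P̄·Hᵀ·S⁻¹ = [-804/9863; -26559/108493]
step 1: x' = x̄ + K·y = [6983/9863, -181990/108493]
step 1: P' = (I − K·H)·P̄ = [31352/9863 -30280/9863; -30280/9863 368492/108493]
step 2: x̄ = F·x = [-105177/108493, 48449/108493]
step 2: P̄ = F·P·Fᵀ + Q = [481176/108493 70788/108493; 70788/108493 1799339/108493]
step 2: y = z − H·x̄ = [-55310/15499]
step 2: S = H·P̄·Hᵀ + R = [3176113/15499]
step 2: K = P̄·Hᵀ·S⁻¹ = [-236556/3176113; -801483/3176113]
step 2: x' = x̄ + K·y = [-15644019/22232791, 29949653/22232791]
step 2: P' = (I − K·H)·P̄ = [73331064/22232791 -71123208/22232791; -71123208/22232791 78603716/22232791]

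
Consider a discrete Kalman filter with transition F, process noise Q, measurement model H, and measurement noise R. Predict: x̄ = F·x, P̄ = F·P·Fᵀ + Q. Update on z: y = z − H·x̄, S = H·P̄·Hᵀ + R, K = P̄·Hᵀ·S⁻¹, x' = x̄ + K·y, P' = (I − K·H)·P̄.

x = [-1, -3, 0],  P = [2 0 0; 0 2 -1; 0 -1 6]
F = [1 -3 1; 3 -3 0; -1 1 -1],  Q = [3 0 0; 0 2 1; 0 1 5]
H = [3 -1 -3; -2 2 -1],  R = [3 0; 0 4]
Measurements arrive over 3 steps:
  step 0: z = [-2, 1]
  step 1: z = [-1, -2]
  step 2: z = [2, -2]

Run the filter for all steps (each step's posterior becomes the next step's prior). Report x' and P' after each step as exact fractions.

step 0: x̄ = F·x = [8, 6, -2]
step 0: P̄ = F·P·Fᵀ + Q = [35 27 -18; 27 38 -14; -18 -14 17]
step 0: y = z − H·x̄ = [-26, 3]
step 0: S = H·P̄·Hᵀ + R = [587 -3; -3 81]
step 0: K = P̄·Hᵀ·S⁻¹ = [1783/7923 785/23769; 777/5282 7129/15846; -411/2641 -926/7923]
step 0: x' = x̄ + K·y = [5937/2641, 18619/5282, 4478/2641]
step 0: P' = (I − K·H)·P̄ = [124277/23769 52946/7923 21994/7923; 52946/7923 49123/5282 9073/2641; 21994/7923 9073/2641 4718/2641]
step 1: x̄ = F·x = [-35027/5282, -1065/278, -2211/5282]
step 1: P̄ = F·P·Fᵀ + Q = [1833043/47538 14359/834 233/47538; 14359/834 3467/278 -427/834; 233/47538 -427/834 315223/47538]
step 1: y = z − H·x̄ = [72931/5282, -42359/5282]
step 1: S = H·P̄·Hᵀ + R = [1667651/5282 -1522735/15846; -1522735/15846 3759559/47538]
step 1: K = P̄·Hᵀ·S⁻¹ = [87550263/373997581 -95500702/373997581; 112052827/747995162 51224451/747995162; -53911289/373997581 -101754008/373997581]
step 1: x' = x̄ + K·y = [-505409088/373997581, -1729150681/747995162, -84913829/373997581]
step 1: P' = (I − K·H)·P̄ = [1725206152/373997581 2016885165/373997581 965360834/373997581; 2016885165/373997581 5226066843/747995162 1089847611/373997581; 965360834/373997581 1089847611/373997581 655989586/373997581]
step 2: x̄ = F·x = [4006806209/747995162, 2154997515/747995162, -548504847/747995162]
step 2: P̄ = F·P·Fᵀ + Q = [20621628573/747995162 8233673877/747995162 551826867/747995162; 8233673877/747995162 6976436707/747995162 -331899637/747995162; 551826867/747995162 -331899637/747995162 5162946361/747995162]
step 2: y = z − H·x̄ = [-10014945329/747995162, 1659122217/747995162]
step 2: S = H·P̄·Hᵀ + R = [179955271909/747995162 -53009435967/747995162; -53009435967/747995162 56212703129/747995162]
step 2: K = P̄·Hᵀ·S⁻¹ = [1055546490789/4883569002803 -1204991395566/4883569002803; 1252174815197/9767138005606 801590563089/9767138005606; -752899294447/4883569002803 -1312085104764/4883569002803]
step 2: x' = x̄ + K·y = [9354400355552/4883569002803, 13152000208195/9767138005606, 3589160187007/4883569002803]
step 2: P' = (I − K·H)·P̄ = [20487620623848/4883569002803 23823149913639/4883569002803 11491024161846/4883569002803; 23823149913639/4883569002803 62097037250997/9767138005606 12847556297541/4883569002803; 11491024161846/4883569002803 12847556297541/4883569002803 7961404690446/4883569002803]

step 0: x' = [5937/2641, 18619/5282, 4478/2641], P' = [124277/23769 52946/7923 21994/7923; 52946/7923 49123/5282 9073/2641; 21994/7923 9073/2641 4718/2641]
step 1: x' = [-505409088/373997581, -1729150681/747995162, -84913829/373997581], P' = [1725206152/373997581 2016885165/373997581 965360834/373997581; 2016885165/373997581 5226066843/747995162 1089847611/373997581; 965360834/373997581 1089847611/373997581 655989586/373997581]
step 2: x' = [9354400355552/4883569002803, 13152000208195/9767138005606, 3589160187007/4883569002803], P' = [20487620623848/4883569002803 23823149913639/4883569002803 11491024161846/4883569002803; 23823149913639/4883569002803 62097037250997/9767138005606 12847556297541/4883569002803; 11491024161846/4883569002803 12847556297541/4883569002803 7961404690446/4883569002803]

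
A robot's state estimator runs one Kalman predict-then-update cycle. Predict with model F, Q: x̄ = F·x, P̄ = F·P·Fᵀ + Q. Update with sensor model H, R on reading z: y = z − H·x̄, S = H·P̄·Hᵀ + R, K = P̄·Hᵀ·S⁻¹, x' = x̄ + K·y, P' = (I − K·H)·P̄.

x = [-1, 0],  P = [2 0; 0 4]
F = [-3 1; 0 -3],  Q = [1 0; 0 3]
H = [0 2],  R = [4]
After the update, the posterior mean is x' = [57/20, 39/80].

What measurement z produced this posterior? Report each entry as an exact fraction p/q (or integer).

x̄ = F·x = [3, 0]
P̄ = F·P·Fᵀ + Q = [23 -12; -12 39]
S = H·P̄·Hᵀ + R = [160]
K = P̄·Hᵀ·S⁻¹ = [-3/20; 39/80]
x' − x̄ = [-3/20, 39/80] = K·y
y = (KᵀK)⁻¹·Kᵀ·(x' − x̄) = [1]
z = y + H·x̄ = [1] + [0] = [1]

z = [1]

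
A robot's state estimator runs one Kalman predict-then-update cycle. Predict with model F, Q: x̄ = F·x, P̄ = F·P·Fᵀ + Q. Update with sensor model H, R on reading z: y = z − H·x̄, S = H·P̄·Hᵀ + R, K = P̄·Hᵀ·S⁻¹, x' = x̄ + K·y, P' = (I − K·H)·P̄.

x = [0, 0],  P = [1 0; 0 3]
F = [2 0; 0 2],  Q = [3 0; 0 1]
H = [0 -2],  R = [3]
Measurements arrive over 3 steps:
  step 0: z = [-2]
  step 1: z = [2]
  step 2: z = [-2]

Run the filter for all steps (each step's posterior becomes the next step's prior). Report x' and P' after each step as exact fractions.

step 0: x' = [0, 52/55], P' = [7 0; 0 39/55]
step 1: x' = [0, -532/1009], P' = [31 0; 0 633/1009]
step 2: x' = [0, 10972/17191], P' = [127 0; 0 10623/17191]

step 0: x̄ = F·x = [0, 0]
step 0: P̄ = F·P·Fᵀ + Q = [7 0; 0 13]
step 0: y = z − H·x̄ = [-2]
step 0: S = H·P̄·Hᵀ + R = [55]
step 0: K = P̄·Hᵀ·S⁻¹ = [0; -26/55]
step 0: x' = x̄ + K·y = [0, 52/55]
step 0: P' = (I − K·H)·P̄ = [7 0; 0 39/55]
step 1: x̄ = F·x = [0, 104/55]
step 1: P̄ = F·P·Fᵀ + Q = [31 0; 0 211/55]
step 1: y = z − H·x̄ = [318/55]
step 1: S = H·P̄·Hᵀ + R = [1009/55]
step 1: K = P̄·Hᵀ·S⁻¹ = [0; -422/1009]
step 1: x' = x̄ + K·y = [0, -532/1009]
step 1: P' = (I − K·H)·P̄ = [31 0; 0 633/1009]
step 2: x̄ = F·x = [0, -1064/1009]
step 2: P̄ = F·P·Fᵀ + Q = [127 0; 0 3541/1009]
step 2: y = z − H·x̄ = [-4146/1009]
step 2: S = H·P̄·Hᵀ + R = [17191/1009]
step 2: K = P̄·Hᵀ·S⁻¹ = [0; -7082/17191]
step 2: x' = x̄ + K·y = [0, 10972/17191]
step 2: P' = (I − K·H)·P̄ = [127 0; 0 10623/17191]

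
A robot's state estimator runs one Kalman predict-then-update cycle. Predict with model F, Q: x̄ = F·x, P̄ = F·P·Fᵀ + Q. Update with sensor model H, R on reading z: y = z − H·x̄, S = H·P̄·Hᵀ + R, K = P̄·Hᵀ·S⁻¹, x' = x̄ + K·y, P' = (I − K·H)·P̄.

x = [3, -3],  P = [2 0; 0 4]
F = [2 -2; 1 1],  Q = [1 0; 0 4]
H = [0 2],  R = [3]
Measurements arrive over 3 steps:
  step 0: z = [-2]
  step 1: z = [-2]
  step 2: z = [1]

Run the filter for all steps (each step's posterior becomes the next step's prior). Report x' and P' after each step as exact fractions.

step 0: x' = [532/43, -40/43], P' = [1011/43 -12/43; -12/43 30/43]
step 1: x' = [6464/977, -656/977], P' = [130753/4885 5886/4885; 5886/4885 3567/4885]
step 2: x' = [4330152/677183, 418384/677183], P' = [15647343/677183 763116/677183; 763116/677183 496896/677183]

step 0: x̄ = F·x = [12, 0]
step 0: P̄ = F·P·Fᵀ + Q = [25 -4; -4 10]
step 0: y = z − H·x̄ = [-2]
step 0: S = H·P̄·Hᵀ + R = [43]
step 0: K = P̄·Hᵀ·S⁻¹ = [-8/43; 20/43]
step 0: x' = x̄ + K·y = [532/43, -40/43]
step 0: P' = (I − K·H)·P̄ = [1011/43 -12/43; -12/43 30/43]
step 1: x̄ = F·x = [1144/43, 492/43]
step 1: P̄ = F·P·Fᵀ + Q = [4303/43 1962/43; 1962/43 1189/43]
step 1: y = z − H·x̄ = [-1070/43]
step 1: S = H·P̄·Hᵀ + R = [4885/43]
step 1: K = P̄·Hᵀ·S⁻¹ = [3924/4885; 2378/4885]
step 1: x' = x̄ + K·y = [6464/977, -656/977]
step 1: P' = (I − K·H)·P̄ = [130753/4885 5886/4885; 5886/4885 3567/4885]
step 2: x̄ = F·x = [14240/977, 5808/977]
step 2: P̄ = F·P·Fᵀ + Q = [495077/4885 254372/4885; 254372/4885 165632/4885]
step 2: y = z − H·x̄ = [-10639/977]
step 2: S = H·P̄·Hᵀ + R = [677183/4885]
step 2: K = P̄·Hᵀ·S⁻¹ = [508744/677183; 331264/677183]
step 2: x' = x̄ + K·y = [4330152/677183, 418384/677183]
step 2: P' = (I − K·H)·P̄ = [15647343/677183 763116/677183; 763116/677183 496896/677183]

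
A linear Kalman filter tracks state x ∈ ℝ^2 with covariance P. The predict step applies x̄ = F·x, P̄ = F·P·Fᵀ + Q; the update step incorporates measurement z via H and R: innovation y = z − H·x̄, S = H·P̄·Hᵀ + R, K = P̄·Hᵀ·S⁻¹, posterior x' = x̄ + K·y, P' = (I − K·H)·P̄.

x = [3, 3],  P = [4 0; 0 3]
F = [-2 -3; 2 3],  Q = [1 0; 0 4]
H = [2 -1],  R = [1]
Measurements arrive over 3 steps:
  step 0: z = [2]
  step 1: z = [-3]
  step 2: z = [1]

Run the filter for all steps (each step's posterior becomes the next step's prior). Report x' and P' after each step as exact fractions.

step 0: x̄ = F·x = [-15, 15]
step 0: P̄ = F·P·Fᵀ + Q = [44 -43; -43 47]
step 0: y = z − H·x̄ = [47]
step 0: S = H·P̄·Hᵀ + R = [396]
step 0: K = P̄·Hᵀ·S⁻¹ = [131/396; -133/396]
step 0: x' = x̄ + K·y = [217/396, -311/396]
step 0: P' = (I − K·H)·P̄ = [263/396 395/396; 395/396 923/396]
step 1: x̄ = F·x = [499/396, -499/396]
step 1: P̄ = F·P·Fᵀ + Q = [14495/396 -14099/396; -14099/396 15683/396]
step 1: y = z − H·x̄ = [-895/132]
step 1: S = H·P̄·Hᵀ + R = [14495/44]
step 1: K = P̄·Hᵀ·S⁻¹ = [14363/43485; -14627/43485]
step 1: x' = x̄ + K·y = [-8518/8697, 8876/8697]
step 1: P' = (I − K·H)·P̄ = [28858/43485 14451/14495; 14451/14495 101333/43485]
step 2: x̄ = F·x = [-9592/8697, 9592/8697]
step 2: P̄ = F·P·Fᵀ + Q = [318230/8697 -309533/8697; -309533/8697 344321/8697]
step 2: y = z − H·x̄ = [12491/2899]
step 2: S = H·P̄·Hᵀ + R = [954690/2899]
step 2: K = P̄·Hᵀ·S⁻¹ = [315331/954690; -107043/318230]
step 2: x' = x̄ + K·y = [101913/318230, -330721/954690]
step 2: P' = (I − K·H)·P̄ = [211187/318230 951791/954690; 951791/954690 2224711/954690]

step 0: x' = [217/396, -311/396], P' = [263/396 395/396; 395/396 923/396]
step 1: x' = [-8518/8697, 8876/8697], P' = [28858/43485 14451/14495; 14451/14495 101333/43485]
step 2: x' = [101913/318230, -330721/954690], P' = [211187/318230 951791/954690; 951791/954690 2224711/954690]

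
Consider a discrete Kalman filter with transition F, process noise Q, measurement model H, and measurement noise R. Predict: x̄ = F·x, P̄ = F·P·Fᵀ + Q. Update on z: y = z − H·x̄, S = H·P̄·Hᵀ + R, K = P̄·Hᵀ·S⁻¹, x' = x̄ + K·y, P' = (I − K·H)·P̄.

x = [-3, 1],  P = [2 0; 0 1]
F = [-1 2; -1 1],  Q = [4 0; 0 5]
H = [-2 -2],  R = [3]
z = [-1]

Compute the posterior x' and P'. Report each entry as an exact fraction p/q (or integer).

x' = [59/107, 20/107]
P' = [286/107 -244/107; -244/107 280/107]

x̄ = F·x = [5, 4]
P̄ = F·P·Fᵀ + Q = [10 4; 4 8]
y = z − H·x̄ = [17]
S = H·P̄·Hᵀ + R = [107]
K = P̄·Hᵀ·S⁻¹ = [-28/107; -24/107]
x' = x̄ + K·y = [59/107, 20/107]
P' = (I − K·H)·P̄ = [286/107 -244/107; -244/107 280/107]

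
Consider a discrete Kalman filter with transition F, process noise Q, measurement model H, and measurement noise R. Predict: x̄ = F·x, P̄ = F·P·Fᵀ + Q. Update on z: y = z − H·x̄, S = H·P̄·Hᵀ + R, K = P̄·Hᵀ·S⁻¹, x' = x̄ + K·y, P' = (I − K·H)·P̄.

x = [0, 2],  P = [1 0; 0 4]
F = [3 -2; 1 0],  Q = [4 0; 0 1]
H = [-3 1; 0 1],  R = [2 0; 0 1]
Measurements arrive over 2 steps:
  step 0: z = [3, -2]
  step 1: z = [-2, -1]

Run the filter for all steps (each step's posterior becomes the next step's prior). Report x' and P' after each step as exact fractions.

step 0: x' = [-995/692, -827/692], P' = [205/692 153/692; 153/692 445/692]
step 1: x' = [19034/95155, -22622/19031], P' = [26421/95155 3585/19031; 3585/19031 10743/19031]

step 0: x̄ = F·x = [-4, 0]
step 0: P̄ = F·P·Fᵀ + Q = [29 3; 3 2]
step 0: y = z − H·x̄ = [-9, -2]
step 0: S = H·P̄·Hᵀ + R = [247 -7; -7 3]
step 0: K = P̄·Hᵀ·S⁻¹ = [-231/692 153/692; -7/692 445/692]
step 0: x' = x̄ + K·y = [-995/692, -827/692]
step 0: P' = (I − K·H)·P̄ = [205/692 153/692; 153/692 445/692]
step 1: x̄ = F·x = [-1331/692, -995/692]
step 1: P̄ = F·P·Fᵀ + Q = [4557/692 309/692; 309/692 897/692]
step 1: y = z − H·x̄ = [-2191/346, 303/692]
step 1: S = H·P̄·Hᵀ + R = [10360/173 -15/346; -15/346 1589/692]
step 1: K = P̄·Hᵀ·S⁻¹ = [-30669/95155 3585/19031; -6/19031 10743/19031]
step 1: x' = x̄ + K·y = [19034/95155, -22622/19031]
step 1: P' = (I − K·H)·P̄ = [26421/95155 3585/19031; 3585/19031 10743/19031]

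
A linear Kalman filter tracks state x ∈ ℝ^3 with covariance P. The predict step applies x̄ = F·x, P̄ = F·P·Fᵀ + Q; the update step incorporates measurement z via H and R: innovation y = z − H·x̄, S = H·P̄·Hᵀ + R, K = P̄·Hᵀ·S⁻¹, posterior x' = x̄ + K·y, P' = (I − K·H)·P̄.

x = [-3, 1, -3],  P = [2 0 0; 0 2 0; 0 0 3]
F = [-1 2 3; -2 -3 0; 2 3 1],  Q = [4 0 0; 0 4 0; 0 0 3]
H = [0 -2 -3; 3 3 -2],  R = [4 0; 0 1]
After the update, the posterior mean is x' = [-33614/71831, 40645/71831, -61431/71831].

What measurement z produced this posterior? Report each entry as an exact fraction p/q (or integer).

z = [1, 2]

x̄ = F·x = [-4, 3, -6]
P̄ = F·P·Fᵀ + Q = [41 -8 17; -8 30 -26; 17 -26 32]
S = H·P̄·Hᵀ + R = [100 37; 37 732]
K = P̄·Hᵀ·S⁻¹ = [-28025/71831 7795/71831; 8810/71831 11134/71831; -28841/71831 -7472/71831]
x' − x̄ = [253710/71831, -174848/71831, 369555/71831] = K·y
y = (KᵀK)⁻¹·Kᵀ·(x' − x̄) = [-11, -7]
z = y + H·x̄ = [-11, -7] + [12, 9] = [1, 2]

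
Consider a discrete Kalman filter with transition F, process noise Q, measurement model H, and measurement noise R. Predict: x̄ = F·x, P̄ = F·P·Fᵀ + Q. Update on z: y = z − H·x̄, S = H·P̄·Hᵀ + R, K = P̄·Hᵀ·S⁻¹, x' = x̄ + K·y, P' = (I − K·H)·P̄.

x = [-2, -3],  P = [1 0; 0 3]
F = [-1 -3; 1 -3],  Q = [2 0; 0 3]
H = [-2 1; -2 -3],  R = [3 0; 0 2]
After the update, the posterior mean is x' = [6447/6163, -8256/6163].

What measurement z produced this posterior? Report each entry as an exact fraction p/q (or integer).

z = [-3, 2]

x̄ = F·x = [11, 7]
P̄ = F·P·Fᵀ + Q = [30 26; 26 31]
S = H·P̄·Hᵀ + R = [50 131; 131 713]
K = P̄·Hᵀ·S⁻¹ = [-6164/18489 -2446/18489; 4022/18489 -4499/18489]
x' − x̄ = [-61346/6163, -51397/6163] = K·y
y = (KᵀK)⁻¹·Kᵀ·(x' − x̄) = [12, 45]
z = y + H·x̄ = [12, 45] + [-15, -43] = [-3, 2]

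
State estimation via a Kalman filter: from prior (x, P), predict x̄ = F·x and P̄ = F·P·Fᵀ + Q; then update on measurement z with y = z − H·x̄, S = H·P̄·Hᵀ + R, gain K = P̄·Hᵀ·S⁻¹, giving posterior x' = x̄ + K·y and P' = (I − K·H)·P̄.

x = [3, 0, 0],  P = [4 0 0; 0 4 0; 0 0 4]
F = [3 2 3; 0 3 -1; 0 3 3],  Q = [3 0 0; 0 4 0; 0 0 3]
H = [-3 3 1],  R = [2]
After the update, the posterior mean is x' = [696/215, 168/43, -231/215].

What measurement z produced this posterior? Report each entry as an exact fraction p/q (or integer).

x̄ = F·x = [9, 0, 0]
P̄ = F·P·Fᵀ + Q = [91 12 60; 12 44 24; 60 24 75]
S = H·P̄·Hᵀ + R = [860]
K = P̄·Hᵀ·S⁻¹ = [-177/860; 6/43; -33/860]
x' − x̄ = [-1239/215, 168/43, -231/215] = K·y
y = (KᵀK)⁻¹·Kᵀ·(x' − x̄) = [28]
z = y + H·x̄ = [28] + [-27] = [1]

z = [1]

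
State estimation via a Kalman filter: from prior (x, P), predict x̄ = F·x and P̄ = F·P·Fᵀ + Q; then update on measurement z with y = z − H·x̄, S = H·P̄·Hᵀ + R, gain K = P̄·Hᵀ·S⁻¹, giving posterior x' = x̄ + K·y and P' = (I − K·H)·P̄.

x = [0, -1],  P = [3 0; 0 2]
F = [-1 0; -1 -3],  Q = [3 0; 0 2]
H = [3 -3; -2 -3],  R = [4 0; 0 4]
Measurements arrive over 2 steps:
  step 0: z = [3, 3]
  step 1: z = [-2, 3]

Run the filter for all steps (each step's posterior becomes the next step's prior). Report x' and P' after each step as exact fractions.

step 0: x̄ = F·x = [0, 3]
step 0: P̄ = F·P·Fᵀ + Q = [6 3; 3 23]
step 0: y = z − H·x̄ = [12, 12]
step 0: S = H·P̄·Hᵀ + R = [211 162; 162 271]
step 0: K = P̄·Hᵀ·S⁻¹ = [5841/30937 -5889/30937; -4110/30937 -6105/30937]
step 0: x' = x̄ + K·y = [-576/30937, -29769/30937]
step 0: P' = (I − K·H)·P̄ = [9384/30937 1596/30937; 1596/30937 7076/30937]
step 1: x̄ = F·x = [576/30937, 89883/30937]
step 1: P̄ = F·P·Fᵀ + Q = [102195/30937 14172/30937; 14172/30937 144518/30937]
step 1: y = z − H·x̄ = [206047/30937, 363612/30937]
step 1: S = H·P̄·Hᵀ + R = [2089069/30937 644976/30937; 644976/30937 2003254/30937]
step 1: K = P̄·Hᵀ·S⁻¹ = [11123343/60913175 -11089017/60913175; -7845546/60913175 -11519001/60913175]
step 1: x' = x̄ + K·y = [-55114659/60913175, -10664877/60913175]
step 1: P' = (I − K·H)·P̄ = [17769888/60913175 2938764/60913175; 2938764/60913175 13399492/60913175]

step 0: x' = [-576/30937, -29769/30937], P' = [9384/30937 1596/30937; 1596/30937 7076/30937]
step 1: x' = [-55114659/60913175, -10664877/60913175], P' = [17769888/60913175 2938764/60913175; 2938764/60913175 13399492/60913175]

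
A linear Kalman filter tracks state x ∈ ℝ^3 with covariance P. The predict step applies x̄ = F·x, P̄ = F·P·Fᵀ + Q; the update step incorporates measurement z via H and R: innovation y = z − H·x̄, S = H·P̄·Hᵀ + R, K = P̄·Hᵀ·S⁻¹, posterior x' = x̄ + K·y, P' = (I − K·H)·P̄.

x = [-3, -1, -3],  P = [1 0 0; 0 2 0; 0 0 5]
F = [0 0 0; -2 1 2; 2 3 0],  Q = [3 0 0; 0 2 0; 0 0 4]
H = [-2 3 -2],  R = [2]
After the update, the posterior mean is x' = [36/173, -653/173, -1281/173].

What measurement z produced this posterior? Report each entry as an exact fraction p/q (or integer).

x̄ = F·x = [0, -1, -9]
P̄ = F·P·Fᵀ + Q = [3 0 0; 0 28 2; 0 2 26]
S = H·P̄·Hᵀ + R = [346]
K = P̄·Hᵀ·S⁻¹ = [-3/173; 40/173; -23/173]
x' − x̄ = [36/173, -480/173, 276/173] = K·y
y = (KᵀK)⁻¹·Kᵀ·(x' − x̄) = [-12]
z = y + H·x̄ = [-12] + [15] = [3]

z = [3]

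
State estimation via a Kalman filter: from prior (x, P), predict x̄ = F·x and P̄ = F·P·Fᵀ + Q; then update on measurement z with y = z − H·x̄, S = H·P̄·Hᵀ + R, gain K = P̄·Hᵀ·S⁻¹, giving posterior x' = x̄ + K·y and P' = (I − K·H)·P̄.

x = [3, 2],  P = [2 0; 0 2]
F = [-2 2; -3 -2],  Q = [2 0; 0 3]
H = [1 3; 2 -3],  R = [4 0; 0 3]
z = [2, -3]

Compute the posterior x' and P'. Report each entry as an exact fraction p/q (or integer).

x̄ = F·x = [-2, -13]
P̄ = F·P·Fᵀ + Q = [18 4; 4 29]
y = z − H·x̄ = [43, -38]
S = H·P̄·Hᵀ + R = [307 -213; -213 288]
K = P̄·Hᵀ·S⁻¹ = [1528/4783 4586/14349; 3127/14349 -4870/43047]
x' = x̄ + K·y = [-5854/14349, 28832/43047]
P' = (I − K·H)·P̄ = [3566/4783 2546/14349; 2546/14349 9962/43047]

x' = [-5854/14349, 28832/43047]
P' = [3566/4783 2546/14349; 2546/14349 9962/43047]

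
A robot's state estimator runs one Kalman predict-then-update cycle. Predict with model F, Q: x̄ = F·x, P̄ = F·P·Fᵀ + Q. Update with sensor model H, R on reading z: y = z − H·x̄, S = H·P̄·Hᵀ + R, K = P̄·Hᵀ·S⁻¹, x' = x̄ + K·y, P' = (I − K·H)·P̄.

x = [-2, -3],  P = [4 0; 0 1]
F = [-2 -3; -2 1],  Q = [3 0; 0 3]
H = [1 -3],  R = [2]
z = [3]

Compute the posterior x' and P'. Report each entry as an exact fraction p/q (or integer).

x' = [163/12, 461/132]
P' = [325/12 109/12; 109/12 431/132]

x̄ = F·x = [13, 1]
P̄ = F·P·Fᵀ + Q = [28 13; 13 20]
y = z − H·x̄ = [-7]
S = H·P̄·Hᵀ + R = [132]
K = P̄·Hᵀ·S⁻¹ = [-1/12; -47/132]
x' = x̄ + K·y = [163/12, 461/132]
P' = (I − K·H)·P̄ = [325/12 109/12; 109/12 431/132]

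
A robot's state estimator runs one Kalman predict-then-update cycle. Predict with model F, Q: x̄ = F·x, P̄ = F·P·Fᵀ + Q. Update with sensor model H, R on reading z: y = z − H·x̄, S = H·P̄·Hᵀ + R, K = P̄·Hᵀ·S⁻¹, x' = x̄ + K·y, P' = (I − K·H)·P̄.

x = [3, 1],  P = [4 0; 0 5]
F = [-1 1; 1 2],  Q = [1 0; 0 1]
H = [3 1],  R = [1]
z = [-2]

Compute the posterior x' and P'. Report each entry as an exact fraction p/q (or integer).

x̄ = F·x = [-2, 5]
P̄ = F·P·Fᵀ + Q = [10 6; 6 25]
y = z − H·x̄ = [-1]
S = H·P̄·Hᵀ + R = [152]
K = P̄·Hᵀ·S⁻¹ = [9/38; 43/152]
x' = x̄ + K·y = [-85/38, 717/152]
P' = (I − K·H)·P̄ = [28/19 -159/38; -159/38 1951/152]

x' = [-85/38, 717/152]
P' = [28/19 -159/38; -159/38 1951/152]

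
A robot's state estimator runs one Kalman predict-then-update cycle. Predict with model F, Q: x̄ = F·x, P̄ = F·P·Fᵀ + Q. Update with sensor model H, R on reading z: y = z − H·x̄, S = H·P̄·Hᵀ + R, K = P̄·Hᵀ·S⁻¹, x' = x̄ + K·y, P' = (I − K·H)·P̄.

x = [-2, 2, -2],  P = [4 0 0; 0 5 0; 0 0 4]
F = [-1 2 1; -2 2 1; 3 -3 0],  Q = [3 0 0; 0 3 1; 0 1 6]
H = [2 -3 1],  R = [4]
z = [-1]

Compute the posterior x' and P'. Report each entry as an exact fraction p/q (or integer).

x' = [-31/92, -135/184, -507/184]
P' = [352/23 351/46 -393/46; 351/46 475/92 -97/92; -393/46 -97/92 1443/92]

x̄ = F·x = [4, 6, -12]
P̄ = F·P·Fᵀ + Q = [31 32 -42; 32 43 -53; -42 -53 87]
y = z − H·x̄ = [21]
S = H·P̄·Hᵀ + R = [368]
K = P̄·Hᵀ·S⁻¹ = [-19/92; -59/184; 81/184]
x' = x̄ + K·y = [-31/92, -135/184, -507/184]
P' = (I − K·H)·P̄ = [352/23 351/46 -393/46; 351/46 475/92 -97/92; -393/46 -97/92 1443/92]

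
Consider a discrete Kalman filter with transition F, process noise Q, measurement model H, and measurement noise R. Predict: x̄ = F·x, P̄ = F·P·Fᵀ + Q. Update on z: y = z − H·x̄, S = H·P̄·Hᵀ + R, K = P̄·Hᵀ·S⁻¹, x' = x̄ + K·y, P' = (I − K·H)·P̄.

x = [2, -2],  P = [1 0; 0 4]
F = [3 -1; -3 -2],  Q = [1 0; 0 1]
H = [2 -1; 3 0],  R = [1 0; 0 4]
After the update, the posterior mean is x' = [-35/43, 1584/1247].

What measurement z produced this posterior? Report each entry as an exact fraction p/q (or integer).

z = [-3, -3]

x̄ = F·x = [8, -2]
P̄ = F·P·Fᵀ + Q = [14 -1; -1 26]
S = H·P̄·Hᵀ + R = [87 87; 87 130]
K = P̄·Hᵀ·S⁻¹ = [4/129 13/43; -3379/3741 25/43]
x' − x̄ = [-379/43, 4078/1247] = K·y
y = (KᵀK)⁻¹·Kᵀ·(x' − x̄) = [-21, -27]
z = y + H·x̄ = [-21, -27] + [18, 24] = [-3, -3]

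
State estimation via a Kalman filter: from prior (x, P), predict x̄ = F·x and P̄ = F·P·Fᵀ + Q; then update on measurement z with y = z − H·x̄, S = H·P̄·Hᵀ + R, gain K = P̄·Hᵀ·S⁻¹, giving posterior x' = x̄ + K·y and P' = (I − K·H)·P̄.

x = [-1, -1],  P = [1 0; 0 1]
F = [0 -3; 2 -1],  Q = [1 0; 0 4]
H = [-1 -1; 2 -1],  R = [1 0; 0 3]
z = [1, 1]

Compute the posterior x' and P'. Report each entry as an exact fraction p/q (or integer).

x' = [63/422, -467/422]
P' = [177/422 -18/211; -18/211 297/422]

x̄ = F·x = [3, -1]
P̄ = F·P·Fᵀ + Q = [10 3; 3 9]
y = z − H·x̄ = [3, -6]
S = H·P̄·Hᵀ + R = [26 -14; -14 40]
K = P̄·Hᵀ·S⁻¹ = [-141/422 65/211; -261/422 -123/422]
x' = x̄ + K·y = [63/422, -467/422]
P' = (I − K·H)·P̄ = [177/422 -18/211; -18/211 297/422]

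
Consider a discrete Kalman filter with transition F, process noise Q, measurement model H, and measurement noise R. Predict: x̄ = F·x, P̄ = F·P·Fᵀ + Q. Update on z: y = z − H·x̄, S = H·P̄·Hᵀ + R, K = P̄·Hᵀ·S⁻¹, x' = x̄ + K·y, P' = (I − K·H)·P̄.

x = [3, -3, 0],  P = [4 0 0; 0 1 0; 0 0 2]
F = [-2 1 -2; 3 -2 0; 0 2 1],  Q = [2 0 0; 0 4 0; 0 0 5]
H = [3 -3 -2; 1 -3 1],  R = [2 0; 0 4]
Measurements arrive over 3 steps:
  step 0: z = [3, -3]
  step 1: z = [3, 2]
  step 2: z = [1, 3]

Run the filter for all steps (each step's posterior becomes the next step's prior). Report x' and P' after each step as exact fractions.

step 0: x̄ = F·x = [-9, 15, -6]
step 0: P̄ = F·P·Fᵀ + Q = [27 -26 -2; -26 44 -4; -2 -4 11]
step 0: y = z − H·x̄ = [63, 57]
step 0: S = H·P̄·Hᵀ + R = [1129 753; 753 614]
step 0: K = P̄·Hᵀ·S⁻¹ = [22523/126197 -6452/126197; -2042/126197 -30792/126197; -25637/126197 35757/126197]
step 0: x' = x̄ + K·y = [-84588/126197, 9165/126197, -334164/126197]
step 0: P' = (I − K·H)·P̄ = [400626/126197 223300/126197 243466/126197; 223300/126197 151880/126197 109172/126197; 243466/126197 109172/126197 227078/126197]
step 1: x̄ = F·x = [846669/126197, -272094/126197, -315834/126197]
step 1: P̄ = F·P·Fᵀ + Q = [3532930/126197 -2168524/126197 -1858044/126197; -2168524/126197 2038342/126197 1244334/126197; -1858044/126197 1244334/126197 1902271/126197]
step 1: y = z − H·x̄ = [-3609366/126197, -1094723/126197]
step 1: S = H·P̄·Hᵀ + R = [134264894/126197 53036572/126197; 53036572/126197 26114119/126197]
step 1: K = P̄·Hᵀ·S⁻¹ = [435209471/2747020333 -23364142/2747020333; -84111683/2747020333 -569648708/2747020333; -581471376/2747020333 792908563/2747020333]
step 1: x' = x̄ + K·y = [6185281381/2747020333, 1424357480/2747020333, 2877448385/2747020333]
step 1: P' = (I − K·H)·P̄ = [6615869608/2747020333 3599538026/2747020333 4089287902/2747020333; 3599538026/2747020333 2524789240/2747020333 1696234862/2747020333; 4089287902/2747020333 1696234862/2747020333 4171050936/2747020333]
step 2: x̄ = F·x = [-16701102052/2747020333, 15707129183/2747020333, 5726163345/2747020333]
step 2: P̄ = F·P·Fᵀ + Q = [62697723746/2747020333 -37298817910/2747020333 -30957955886/2747020333; -37298817910/2747020333 37435608452/2747020333 20373465178/2747020333; -30957955886/2747020333 20373465178/2747020333 34790249009/2747020333]
step 2: y = z − H·x̄ = [111424040728/2747020333, 66337387255/2747020333]
step 2: S = H·P̄·Hᵀ + R = [2333210801632/2747020333 933181403856/2747020333; 933181403856/2747020333 485032734775/2747020333]
step 2: K = P̄·Hᵀ·S⁻¹ = [3776581193155/23739911958952 -29462981760/2967488994869; -1440189429667/47479823917904 -617479337319/2967488994869; -10007367867599/47479823917904 852862614468/2967488994869]
step 2: x' = x̄ + K·y = [395122052649/2967488994869, -3189430913001/5934977989738, 2823181823657/5934977989738]
step 2: P' = (I − K·H)·P̄ = [14154282655981/5934977989738 15412117864775/11869955979476 17456380574203/11869955979476; 15412117864775/11869955979476 21675560629537/23739911958952 14443107364853/23739911958952; 17456380574203/11869955979476 14443107364853/23739911958952 35708164609129/23739911958952]

step 0: x' = [-84588/126197, 9165/126197, -334164/126197], P' = [400626/126197 223300/126197 243466/126197; 223300/126197 151880/126197 109172/126197; 243466/126197 109172/126197 227078/126197]
step 1: x' = [6185281381/2747020333, 1424357480/2747020333, 2877448385/2747020333], P' = [6615869608/2747020333 3599538026/2747020333 4089287902/2747020333; 3599538026/2747020333 2524789240/2747020333 1696234862/2747020333; 4089287902/2747020333 1696234862/2747020333 4171050936/2747020333]
step 2: x' = [395122052649/2967488994869, -3189430913001/5934977989738, 2823181823657/5934977989738], P' = [14154282655981/5934977989738 15412117864775/11869955979476 17456380574203/11869955979476; 15412117864775/11869955979476 21675560629537/23739911958952 14443107364853/23739911958952; 17456380574203/11869955979476 14443107364853/23739911958952 35708164609129/23739911958952]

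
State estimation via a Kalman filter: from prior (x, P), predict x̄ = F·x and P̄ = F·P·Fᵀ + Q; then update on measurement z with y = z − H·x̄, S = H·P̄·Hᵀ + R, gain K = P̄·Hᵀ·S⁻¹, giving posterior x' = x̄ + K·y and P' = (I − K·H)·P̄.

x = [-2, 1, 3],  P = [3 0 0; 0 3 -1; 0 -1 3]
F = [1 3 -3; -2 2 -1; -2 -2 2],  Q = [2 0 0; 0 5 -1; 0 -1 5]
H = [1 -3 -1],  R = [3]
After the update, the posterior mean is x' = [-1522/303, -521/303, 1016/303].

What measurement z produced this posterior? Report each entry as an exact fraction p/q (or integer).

x̄ = F·x = [-8, 3, 8]
P̄ = F·P·Fᵀ + Q = [77 30 -54; 30 36 -13; -54 -13 49]
S = H·P̄·Hᵀ + R = [303]
K = P̄·Hᵀ·S⁻¹ = [41/303; -65/303; -64/303]
x' − x̄ = [902/303, -1430/303, -1408/303] = K·y
y = (KᵀK)⁻¹·Kᵀ·(x' − x̄) = [22]
z = y + H·x̄ = [22] + [-25] = [-3]

z = [-3]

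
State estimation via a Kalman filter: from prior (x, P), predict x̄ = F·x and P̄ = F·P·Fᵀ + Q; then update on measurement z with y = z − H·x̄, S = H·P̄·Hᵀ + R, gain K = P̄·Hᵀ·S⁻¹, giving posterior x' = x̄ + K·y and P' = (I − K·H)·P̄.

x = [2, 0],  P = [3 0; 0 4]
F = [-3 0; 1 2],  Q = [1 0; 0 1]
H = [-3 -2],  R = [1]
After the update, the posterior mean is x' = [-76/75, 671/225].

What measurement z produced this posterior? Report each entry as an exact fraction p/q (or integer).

x̄ = F·x = [-6, 2]
P̄ = F·P·Fᵀ + Q = [28 -9; -9 20]
S = H·P̄·Hᵀ + R = [225]
K = P̄·Hᵀ·S⁻¹ = [-22/75; -13/225]
x' − x̄ = [374/75, 221/225] = K·y
y = (KᵀK)⁻¹·Kᵀ·(x' − x̄) = [-17]
z = y + H·x̄ = [-17] + [14] = [-3]

z = [-3]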